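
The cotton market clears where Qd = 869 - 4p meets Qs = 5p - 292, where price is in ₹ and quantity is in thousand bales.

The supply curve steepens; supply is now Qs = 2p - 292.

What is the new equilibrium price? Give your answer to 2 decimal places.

Original equilibrium: 869 - 4p = 5p - 292 gives 1161 = 9p, so p = 129 and Q = 353.
The new curves are Qd = 869 - 4p (demand) and Qs = 2p - 292 (supply).
Setting them equal: 869 - 4p = 2p - 292 → 1161 = 6p, so p = 193.5 and Q = 95.

193.50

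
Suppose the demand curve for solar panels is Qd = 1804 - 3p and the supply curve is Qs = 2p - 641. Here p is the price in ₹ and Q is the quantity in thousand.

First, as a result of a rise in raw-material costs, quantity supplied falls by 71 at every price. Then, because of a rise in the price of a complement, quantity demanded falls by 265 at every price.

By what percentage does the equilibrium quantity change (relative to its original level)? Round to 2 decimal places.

-44.09

Initially, 1804 - 3p = 2p - 641, so 2445 = 5p and p = 489, Q = 337.
After the shift, demand is Qd = 1539 - 3p and supply is Qs = 2p - 712.
Clearing the new market: 1539 - 3p = 2p - 712, so p = 450.2 and Q = 188.4.
%ΔQ = (188.4 − 337) / 337 × 100 = -44.09%.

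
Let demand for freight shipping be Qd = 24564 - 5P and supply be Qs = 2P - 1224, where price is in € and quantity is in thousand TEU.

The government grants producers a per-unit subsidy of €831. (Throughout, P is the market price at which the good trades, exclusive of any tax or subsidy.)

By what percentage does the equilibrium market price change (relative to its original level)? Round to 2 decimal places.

-6.44

Initially, 24564 - 5P = 2P - 1224, so 25788 = 7P and P = 3684, Q = 6144.
Since sellers receive the price plus the subsidy, the effective supply curve becomes Qs = 2P + 438.
Equate the new curves: 24564 - 5P = 2P + 438, giving 24126 = 7P, P = 24126/7 ≈ 3446.5714, Q = 51318/7 ≈ 7331.1429.
%ΔP = (3446.5714 − 3684) / 3684 × 100 = -6.44%.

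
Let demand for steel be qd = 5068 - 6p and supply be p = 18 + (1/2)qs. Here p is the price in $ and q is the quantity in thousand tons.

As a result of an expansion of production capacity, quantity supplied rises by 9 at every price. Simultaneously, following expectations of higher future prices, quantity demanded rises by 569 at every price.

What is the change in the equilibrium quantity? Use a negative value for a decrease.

+149

Original equilibrium: 5068 - 6p = 2p - 36 gives 5104 = 8p, so p = 638 and q = 1240.
The new curves are qd = 5637 - 6p (demand) and qs = 2p - 27 (supply).
Equate the new curves: 5637 - 6p = 2p - 27, giving 5664 = 8p, p = 708, q = 1389.
Δq = 1389 − 1240 = +149.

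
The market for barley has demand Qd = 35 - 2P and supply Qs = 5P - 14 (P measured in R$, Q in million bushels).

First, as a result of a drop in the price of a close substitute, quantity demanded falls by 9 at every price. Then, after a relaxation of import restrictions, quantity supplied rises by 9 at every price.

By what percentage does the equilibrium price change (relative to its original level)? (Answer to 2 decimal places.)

-36.73

Original equilibrium: 35 - 2P = 5P - 14 gives 49 = 7P, so P = 7 and Q = 21.
After the shift, demand is Qd = 26 - 2P and supply is Qs = 5P - 5.
Clearing the new market: 26 - 2P = 5P - 5, so P = 31/7 ≈ 4.4286 and Q = 120/7 ≈ 17.1429.
%ΔP = (4.4286 − 7) / 7 × 100 = -36.73%.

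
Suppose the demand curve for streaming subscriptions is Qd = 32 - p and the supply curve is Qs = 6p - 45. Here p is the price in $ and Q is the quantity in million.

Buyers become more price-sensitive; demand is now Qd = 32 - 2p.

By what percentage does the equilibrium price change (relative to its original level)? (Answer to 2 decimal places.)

Initially, 32 - p = 6p - 45, so 77 = 7p and p = 11, Q = 21.
With the change applied: demand Qd = 32 - 2p, supply Qs = 6p - 45.
Setting them equal: 32 - 2p = 6p - 45 → 77 = 8p, so p = 9.625 and Q = 12.75.
%Δp = (9.625 − 11) / 11 × 100 = -12.50%.

-12.50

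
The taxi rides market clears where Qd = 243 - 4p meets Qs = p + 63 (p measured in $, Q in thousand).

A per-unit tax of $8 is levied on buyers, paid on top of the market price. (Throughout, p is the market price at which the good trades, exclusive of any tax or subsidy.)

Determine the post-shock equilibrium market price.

Initially, 243 - 4p = p + 63, so 180 = 5p and p = 36, Q = 99.
Since buyers pay the price plus the tax, the effective demand curve becomes Qd = 211 - 4p.
New equilibrium: 211 - 4p = p + 63 ⇒ 148 = 5p ⇒ p = 29.6, Q = 92.6.

29.6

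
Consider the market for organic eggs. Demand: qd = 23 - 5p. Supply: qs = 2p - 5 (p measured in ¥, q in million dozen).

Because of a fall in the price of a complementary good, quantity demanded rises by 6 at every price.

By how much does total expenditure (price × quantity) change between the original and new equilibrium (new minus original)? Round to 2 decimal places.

Solve the original market: 23 - 5p = 2p - 5, hence p = 4 and q = 3.
The shock moves the curves to qd = 29 - 5p and qs = 2p - 5.
Clearing the new market: 29 - 5p = 2p - 5, so p = 34/7 ≈ 4.8571 and q = 33/7 ≈ 4.7143.
Expenditure moves from 4×3 = 12 to 4.8571×4.7143 = 22.8980; change = +10.90.

+10.90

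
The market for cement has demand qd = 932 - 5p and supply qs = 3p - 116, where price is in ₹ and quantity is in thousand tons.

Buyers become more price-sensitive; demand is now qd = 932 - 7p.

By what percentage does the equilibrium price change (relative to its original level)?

-20

Initially, 932 - 5p = 3p - 116, so 1048 = 8p and p = 131, q = 277.
With the change applied: demand qd = 932 - 7p, supply qs = 3p - 116.
Equate the new curves: 932 - 7p = 3p - 116, giving 1048 = 10p, p = 104.8, q = 198.4.
%Δp = (104.8 − 131) / 131 × 100 = -20%.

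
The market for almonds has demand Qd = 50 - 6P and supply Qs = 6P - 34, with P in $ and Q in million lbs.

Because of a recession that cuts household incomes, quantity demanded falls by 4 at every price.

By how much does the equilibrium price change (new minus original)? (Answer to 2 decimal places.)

-0.33

Solve the original market: 50 - 6P = 6P - 34, hence P = 7 and Q = 8.
The shock moves the curves to Qd = 46 - 6P and Qs = 6P - 34.
Equate the new curves: 46 - 6P = 6P - 34, giving 80 = 12P, P = 20/3 ≈ 6.6667, Q = 6.
ΔP = 6.6667 − 7 = -0.33.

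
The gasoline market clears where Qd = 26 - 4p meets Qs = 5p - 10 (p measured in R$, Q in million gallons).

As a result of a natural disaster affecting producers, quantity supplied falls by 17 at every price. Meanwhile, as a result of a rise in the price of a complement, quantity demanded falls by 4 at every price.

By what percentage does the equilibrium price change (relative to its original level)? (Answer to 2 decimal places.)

+36.11

Before the shock: 26 - 4p = 5p - 10 ⇒ 36 = 9p ⇒ p = 4, Q = 10.
The shock moves the curves to Qd = 22 - 4p and Qs = 5p - 27.
Clearing the new market: 22 - 4p = 5p - 27, so p = 49/9 ≈ 5.4444 and Q = 2/9 ≈ 0.2222.
%Δp = (5.4444 − 4) / 4 × 100 = +36.11%.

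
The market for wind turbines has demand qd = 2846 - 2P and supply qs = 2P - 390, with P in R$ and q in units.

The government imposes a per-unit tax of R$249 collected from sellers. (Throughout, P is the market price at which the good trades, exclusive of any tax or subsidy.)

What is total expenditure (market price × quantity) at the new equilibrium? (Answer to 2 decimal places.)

913896.50

Before the shock: 2846 - 2P = 2P - 390 ⇒ 3236 = 4P ⇒ P = 809, q = 1228.
Since sellers keep the price net of the tax, the effective supply curve becomes qs = 2P - 888.
New equilibrium: 2846 - 2P = 2P - 888 ⇒ 3734 = 4P ⇒ P = 933.5, q = 979.
New expenditure = 933.5 × 979 = 913896.50.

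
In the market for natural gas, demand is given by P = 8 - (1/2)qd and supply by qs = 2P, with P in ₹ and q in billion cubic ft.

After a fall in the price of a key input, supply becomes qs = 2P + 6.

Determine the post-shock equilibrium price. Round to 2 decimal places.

Solve the original market: 16 - 2P = 2P, hence P = 4 and q = 8.
The shock moves the curves to qd = 16 - 2P and qs = 2P + 6.
Clearing the new market: 16 - 2P = 2P + 6, so P = 2.5 and q = 11.

2.50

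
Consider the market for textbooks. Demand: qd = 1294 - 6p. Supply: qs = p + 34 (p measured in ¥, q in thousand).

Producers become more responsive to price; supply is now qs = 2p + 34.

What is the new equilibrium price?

157.5

Initially, 1294 - 6p = p + 34, so 1260 = 7p and p = 180, q = 214.
With the change applied: demand qd = 1294 - 6p, supply qs = 2p + 34.
Equate the new curves: 1294 - 6p = 2p + 34, giving 1260 = 8p, p = 157.5, q = 349.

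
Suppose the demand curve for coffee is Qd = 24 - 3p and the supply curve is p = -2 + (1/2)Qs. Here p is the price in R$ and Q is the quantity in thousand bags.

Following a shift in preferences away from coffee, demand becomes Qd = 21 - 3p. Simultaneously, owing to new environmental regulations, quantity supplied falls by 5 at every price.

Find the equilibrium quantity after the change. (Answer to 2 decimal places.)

7.80

Initially, 24 - 3p = 2p + 4, so 20 = 5p and p = 4, Q = 12.
After the shift, demand is Qd = 21 - 3p and supply is Qs = 2p - 1.
Equate the new curves: 21 - 3p = 2p - 1, giving 22 = 5p, p = 4.4, Q = 7.8.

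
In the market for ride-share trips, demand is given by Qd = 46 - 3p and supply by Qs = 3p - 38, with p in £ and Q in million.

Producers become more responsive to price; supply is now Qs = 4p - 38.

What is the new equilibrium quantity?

10

Solve the original market: 46 - 3p = 3p - 38, hence p = 14 and Q = 4.
The shock moves the curves to Qd = 46 - 3p and Qs = 4p - 38.
Clearing the new market: 46 - 3p = 4p - 38, so p = 12 and Q = 10.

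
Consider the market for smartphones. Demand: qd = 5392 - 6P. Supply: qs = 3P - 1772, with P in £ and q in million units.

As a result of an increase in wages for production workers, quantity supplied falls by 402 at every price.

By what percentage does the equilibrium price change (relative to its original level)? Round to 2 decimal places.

+5.61

Before the shock: 5392 - 6P = 3P - 1772 ⇒ 7164 = 9P ⇒ P = 796, q = 616.
The shock moves the curves to qd = 5392 - 6P and qs = 3P - 2174.
New equilibrium: 5392 - 6P = 3P - 2174 ⇒ 7566 = 9P ⇒ P = 2522/3 ≈ 840.6667, q = 348.
%ΔP = (840.6667 − 796) / 796 × 100 = +5.61%.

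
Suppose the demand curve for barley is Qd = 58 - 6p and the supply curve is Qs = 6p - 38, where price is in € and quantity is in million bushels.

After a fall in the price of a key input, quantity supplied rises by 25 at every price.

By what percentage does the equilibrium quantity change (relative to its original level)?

Initially, 58 - 6p = 6p - 38, so 96 = 12p and p = 8, Q = 10.
After the shift, demand is Qd = 58 - 6p and supply is Qs = 6p - 13.
Setting them equal: 58 - 6p = 6p - 13 → 71 = 12p, so p = 71/12 ≈ 5.9167 and Q = 22.5.
%ΔQ = (22.5 − 10) / 10 × 100 = +125%.

+125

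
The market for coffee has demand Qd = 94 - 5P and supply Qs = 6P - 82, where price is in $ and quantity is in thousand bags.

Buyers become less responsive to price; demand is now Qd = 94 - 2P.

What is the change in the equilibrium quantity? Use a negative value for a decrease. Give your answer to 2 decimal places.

Before the shock: 94 - 5P = 6P - 82 ⇒ 176 = 11P ⇒ P = 16, Q = 14.
The new curves are Qd = 94 - 2P (demand) and Qs = 6P - 82 (supply).
New equilibrium: 94 - 2P = 6P - 82 ⇒ 176 = 8P ⇒ P = 22, Q = 50.
ΔQ = 50 − 14 = +36.00.

+36.00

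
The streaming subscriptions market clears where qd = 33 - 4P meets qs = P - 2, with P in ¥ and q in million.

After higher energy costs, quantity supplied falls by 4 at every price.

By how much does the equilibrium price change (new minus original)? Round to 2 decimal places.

+0.80

Original equilibrium: 33 - 4P = P - 2 gives 35 = 5P, so P = 7 and q = 5.
The shock moves the curves to qd = 33 - 4P and qs = P - 6.
Setting them equal: 33 - 4P = P - 6 → 39 = 5P, so P = 7.8 and q = 1.8.
ΔP = 7.8 − 7 = +0.80.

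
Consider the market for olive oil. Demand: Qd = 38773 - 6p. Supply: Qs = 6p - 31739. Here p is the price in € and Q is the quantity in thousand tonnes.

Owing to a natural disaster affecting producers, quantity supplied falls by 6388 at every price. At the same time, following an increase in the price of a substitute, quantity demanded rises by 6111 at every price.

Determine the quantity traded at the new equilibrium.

Initially, 38773 - 6p = 6p - 31739, so 70512 = 12p and p = 5876, Q = 3517.
With the change applied: demand Qd = 44884 - 6p, supply Qs = 6p - 38127.
New equilibrium: 44884 - 6p = 6p - 38127 ⇒ 83011 = 12p ⇒ p = 83011/12 ≈ 6917.5833, Q = 3378.5.

3378.5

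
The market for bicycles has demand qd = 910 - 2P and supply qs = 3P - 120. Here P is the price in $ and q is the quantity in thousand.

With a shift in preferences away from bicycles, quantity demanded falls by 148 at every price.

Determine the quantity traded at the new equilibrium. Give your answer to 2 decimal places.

409.20

Original equilibrium: 910 - 2P = 3P - 120 gives 1030 = 5P, so P = 206 and q = 498.
The shock moves the curves to qd = 762 - 2P and qs = 3P - 120.
Clearing the new market: 762 - 2P = 3P - 120, so P = 176.4 and q = 409.2.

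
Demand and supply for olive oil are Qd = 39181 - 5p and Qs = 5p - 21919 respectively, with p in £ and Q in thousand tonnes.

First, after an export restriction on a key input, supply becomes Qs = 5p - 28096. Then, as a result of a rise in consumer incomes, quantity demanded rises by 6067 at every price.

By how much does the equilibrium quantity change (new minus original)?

Original equilibrium: 39181 - 5p = 5p - 21919 gives 61100 = 10p, so p = 6110 and Q = 8631.
With the change applied: demand Qd = 45248 - 5p, supply Qs = 5p - 28096.
Setting them equal: 45248 - 5p = 5p - 28096 → 73344 = 10p, so p = 7334.4 and Q = 8576.
ΔQ = 8576 − 8631 = -55.

-55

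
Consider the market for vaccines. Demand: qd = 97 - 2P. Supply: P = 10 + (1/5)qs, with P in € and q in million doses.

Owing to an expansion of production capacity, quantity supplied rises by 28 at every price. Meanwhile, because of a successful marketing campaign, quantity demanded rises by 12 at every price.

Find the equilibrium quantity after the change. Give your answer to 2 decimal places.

71.57

Original equilibrium: 97 - 2P = 5P - 50 gives 147 = 7P, so P = 21 and q = 55.
The new curves are qd = 109 - 2P (demand) and qs = 5P - 22 (supply).
Equate the new curves: 109 - 2P = 5P - 22, giving 131 = 7P, P = 131/7 ≈ 18.7143, q = 501/7 ≈ 71.5714.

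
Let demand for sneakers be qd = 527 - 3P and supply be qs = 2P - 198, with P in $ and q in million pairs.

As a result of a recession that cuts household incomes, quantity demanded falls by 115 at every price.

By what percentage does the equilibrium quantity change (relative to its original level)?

Before the shock: 527 - 3P = 2P - 198 ⇒ 725 = 5P ⇒ P = 145, q = 92.
The new curves are qd = 412 - 3P (demand) and qs = 2P - 198 (supply).
Clearing the new market: 412 - 3P = 2P - 198, so P = 122 and q = 46.
%Δq = (46 − 92) / 92 × 100 = -50%.

-50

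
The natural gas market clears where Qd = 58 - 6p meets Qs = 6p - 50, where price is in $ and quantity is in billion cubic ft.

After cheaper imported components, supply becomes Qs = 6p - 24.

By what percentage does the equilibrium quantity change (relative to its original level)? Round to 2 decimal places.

+325.00

Initially, 58 - 6p = 6p - 50, so 108 = 12p and p = 9, Q = 4.
The new curves are Qd = 58 - 6p (demand) and Qs = 6p - 24 (supply).
Equate the new curves: 58 - 6p = 6p - 24, giving 82 = 12p, p = 41/6 ≈ 6.8333, Q = 17.
%ΔQ = (17 − 4) / 4 × 100 = +325.00%.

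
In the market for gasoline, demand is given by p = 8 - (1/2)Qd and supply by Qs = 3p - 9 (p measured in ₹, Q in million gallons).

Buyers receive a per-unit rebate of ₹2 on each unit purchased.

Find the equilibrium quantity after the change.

8.4

Before the shock: 16 - 2p = 3p - 9 ⇒ 25 = 5p ⇒ p = 5, Q = 6.
Since buyers' out-of-pocket price is the market price minus the rebate, the effective demand curve becomes Qd = 20 - 2p.
Setting them equal: 20 - 2p = 3p - 9 → 29 = 5p, so p = 5.8 and Q = 8.4.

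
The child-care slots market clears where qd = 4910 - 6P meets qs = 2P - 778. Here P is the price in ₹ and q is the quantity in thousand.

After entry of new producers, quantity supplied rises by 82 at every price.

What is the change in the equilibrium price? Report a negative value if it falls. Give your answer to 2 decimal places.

Initially, 4910 - 6P = 2P - 778, so 5688 = 8P and P = 711, q = 644.
The shock moves the curves to qd = 4910 - 6P and qs = 2P - 696.
Equate the new curves: 4910 - 6P = 2P - 696, giving 5606 = 8P, P = 700.75, q = 705.5.
ΔP = 700.75 − 711 = -10.25.

-10.25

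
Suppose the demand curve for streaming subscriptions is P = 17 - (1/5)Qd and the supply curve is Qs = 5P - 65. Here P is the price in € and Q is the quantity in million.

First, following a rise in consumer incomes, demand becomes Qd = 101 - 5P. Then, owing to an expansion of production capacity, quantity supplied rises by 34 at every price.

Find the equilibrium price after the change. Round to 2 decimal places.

13.20

Initially, 85 - 5P = 5P - 65, so 150 = 10P and P = 15, Q = 10.
After the shift, demand is Qd = 101 - 5P and supply is Qs = 5P - 31.
Equate the new curves: 101 - 5P = 5P - 31, giving 132 = 10P, P = 13.2, Q = 35.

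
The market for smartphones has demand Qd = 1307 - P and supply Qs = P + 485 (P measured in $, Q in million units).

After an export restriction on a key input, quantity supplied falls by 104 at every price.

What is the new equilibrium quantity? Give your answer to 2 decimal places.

844.00

Solve the original market: 1307 - P = P + 485, hence P = 411 and Q = 896.
With the change applied: demand Qd = 1307 - P, supply Qs = P + 381.
Clearing the new market: 1307 - P = P + 381, so P = 463 and Q = 844.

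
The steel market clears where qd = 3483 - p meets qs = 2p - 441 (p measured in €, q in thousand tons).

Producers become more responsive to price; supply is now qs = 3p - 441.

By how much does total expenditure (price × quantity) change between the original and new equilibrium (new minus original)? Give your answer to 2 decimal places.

Initially, 3483 - p = 2p - 441, so 3924 = 3p and p = 1308, q = 2175.
The new curves are qd = 3483 - p (demand) and qs = 3p - 441 (supply).
New equilibrium: 3483 - p = 3p - 441 ⇒ 3924 = 4p ⇒ p = 981, q = 2502.
Expenditure moves from 1308×2175 = 2844900 to 981×2502 = 2454462; change = -390438.00.

-390438.00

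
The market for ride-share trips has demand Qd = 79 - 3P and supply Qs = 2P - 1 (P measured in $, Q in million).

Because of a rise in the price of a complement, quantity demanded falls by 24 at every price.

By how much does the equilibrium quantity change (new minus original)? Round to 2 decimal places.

Initially, 79 - 3P = 2P - 1, so 80 = 5P and P = 16, Q = 31.
The shock moves the curves to Qd = 55 - 3P and Qs = 2P - 1.
Setting them equal: 55 - 3P = 2P - 1 → 56 = 5P, so P = 11.2 and Q = 21.4.
ΔQ = 21.4 − 31 = -9.60.

-9.60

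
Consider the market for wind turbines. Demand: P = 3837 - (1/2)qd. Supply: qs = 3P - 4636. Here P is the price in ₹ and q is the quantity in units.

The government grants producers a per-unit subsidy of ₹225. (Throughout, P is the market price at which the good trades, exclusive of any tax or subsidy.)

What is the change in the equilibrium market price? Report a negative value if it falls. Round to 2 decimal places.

Original equilibrium: 7674 - 2P = 3P - 4636 gives 12310 = 5P, so P = 2462 and q = 2750.
Since sellers receive the price plus the subsidy, the effective supply curve becomes qs = 3P - 3961.
Clearing the new market: 7674 - 2P = 3P - 3961, so P = 2327 and q = 3020.
ΔP = 2327 − 2462 = -135.00.

-135.00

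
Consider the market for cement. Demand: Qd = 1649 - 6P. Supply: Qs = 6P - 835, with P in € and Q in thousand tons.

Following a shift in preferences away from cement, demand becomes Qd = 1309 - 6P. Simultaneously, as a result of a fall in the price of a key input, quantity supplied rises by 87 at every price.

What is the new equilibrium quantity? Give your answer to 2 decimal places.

280.50

Initially, 1649 - 6P = 6P - 835, so 2484 = 12P and P = 207, Q = 407.
The shock moves the curves to Qd = 1309 - 6P and Qs = 6P - 748.
New equilibrium: 1309 - 6P = 6P - 748 ⇒ 2057 = 12P ⇒ P = 2057/12 ≈ 171.4167, Q = 280.5.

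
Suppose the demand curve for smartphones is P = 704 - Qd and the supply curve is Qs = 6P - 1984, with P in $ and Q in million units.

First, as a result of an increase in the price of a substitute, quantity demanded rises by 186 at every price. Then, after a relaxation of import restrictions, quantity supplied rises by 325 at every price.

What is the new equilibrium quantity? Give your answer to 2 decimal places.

525.86

Initially, 704 - P = 6P - 1984, so 2688 = 7P and P = 384, Q = 320.
After the shift, demand is Qd = 890 - P and supply is Qs = 6P - 1659.
Setting them equal: 890 - P = 6P - 1659 → 2549 = 7P, so P = 2549/7 ≈ 364.1429 and Q = 3681/7 ≈ 525.8571.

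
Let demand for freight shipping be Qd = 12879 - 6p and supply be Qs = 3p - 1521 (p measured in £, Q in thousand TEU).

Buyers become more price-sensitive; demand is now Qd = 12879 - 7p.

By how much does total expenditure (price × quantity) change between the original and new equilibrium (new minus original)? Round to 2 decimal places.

Initially, 12879 - 6p = 3p - 1521, so 14400 = 9p and p = 1600, Q = 3279.
After the shift, demand is Qd = 12879 - 7p and supply is Qs = 3p - 1521.
New equilibrium: 12879 - 7p = 3p - 1521 ⇒ 14400 = 10p ⇒ p = 1440, Q = 2799.
Expenditure moves from 1600×3279 = 5246400 to 1440×2799 = 4030560; change = -1215840.00.

-1215840.00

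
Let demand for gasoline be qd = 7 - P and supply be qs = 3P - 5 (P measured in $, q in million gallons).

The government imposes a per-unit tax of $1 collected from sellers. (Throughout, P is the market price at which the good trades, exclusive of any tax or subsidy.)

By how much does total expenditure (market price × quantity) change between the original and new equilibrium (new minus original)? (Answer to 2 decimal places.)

Initially, 7 - P = 3P - 5, so 12 = 4P and P = 3, q = 4.
Since sellers keep the price net of the tax, the effective supply curve becomes qs = 3P - 8.
New equilibrium: 7 - P = 3P - 8 ⇒ 15 = 4P ⇒ P = 3.75, q = 3.25.
Expenditure moves from 3×4 = 12 to 3.75×3.25 = 12.1875; change = +0.19.

+0.19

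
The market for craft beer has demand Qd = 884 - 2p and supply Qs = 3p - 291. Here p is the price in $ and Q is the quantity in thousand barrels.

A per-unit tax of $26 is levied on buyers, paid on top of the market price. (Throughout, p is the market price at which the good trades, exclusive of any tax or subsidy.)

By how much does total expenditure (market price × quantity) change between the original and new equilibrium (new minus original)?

-11313.12

Before the shock: 884 - 2p = 3p - 291 ⇒ 1175 = 5p ⇒ p = 235, Q = 414.
Since buyers pay the price plus the tax, the effective demand curve becomes Qd = 832 - 2p.
New equilibrium: 832 - 2p = 3p - 291 ⇒ 1123 = 5p ⇒ p = 224.6, Q = 382.8.
Expenditure moves from 235×414 = 97290 to 224.6×382.8 = 85976.88; change = -11313.12.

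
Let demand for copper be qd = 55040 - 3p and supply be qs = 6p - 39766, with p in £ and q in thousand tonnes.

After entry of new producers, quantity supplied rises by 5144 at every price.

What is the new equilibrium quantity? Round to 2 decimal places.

Solve the original market: 55040 - 3p = 6p - 39766, hence p = 10534 and q = 23438.
The new curves are qd = 55040 - 3p (demand) and qs = 6p - 34622 (supply).
Setting them equal: 55040 - 3p = 6p - 34622 → 89662 = 9p, so p = 89662/9 ≈ 9962.4444 and q = 75458/3 ≈ 25152.6667.

25152.67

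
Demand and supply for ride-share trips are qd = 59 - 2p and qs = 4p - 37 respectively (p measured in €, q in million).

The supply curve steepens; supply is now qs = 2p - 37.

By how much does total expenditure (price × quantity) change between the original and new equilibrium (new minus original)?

-168

Original equilibrium: 59 - 2p = 4p - 37 gives 96 = 6p, so p = 16 and q = 27.
After the shift, demand is qd = 59 - 2p and supply is qs = 2p - 37.
New equilibrium: 59 - 2p = 2p - 37 ⇒ 96 = 4p ⇒ p = 24, q = 11.
Expenditure moves from 16×27 = 432 to 24×11 = 264; change = -168.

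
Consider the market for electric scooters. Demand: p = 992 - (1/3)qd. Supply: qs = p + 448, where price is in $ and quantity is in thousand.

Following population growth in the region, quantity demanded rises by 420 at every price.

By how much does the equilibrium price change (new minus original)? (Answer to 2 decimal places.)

+105.00

Before the shock: 2976 - 3p = p + 448 ⇒ 2528 = 4p ⇒ p = 632, q = 1080.
With the change applied: demand qd = 3396 - 3p, supply qs = p + 448.
New equilibrium: 3396 - 3p = p + 448 ⇒ 2948 = 4p ⇒ p = 737, q = 1185.
Δp = 737 − 632 = +105.00.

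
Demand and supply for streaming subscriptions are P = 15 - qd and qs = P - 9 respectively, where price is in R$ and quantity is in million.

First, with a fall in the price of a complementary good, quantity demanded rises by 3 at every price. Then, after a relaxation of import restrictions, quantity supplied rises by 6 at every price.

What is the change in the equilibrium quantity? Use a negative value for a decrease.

+4.5

Original equilibrium: 15 - P = P - 9 gives 24 = 2P, so P = 12 and q = 3.
With the change applied: demand qd = 18 - P, supply qs = P - 3.
New equilibrium: 18 - P = P - 3 ⇒ 21 = 2P ⇒ P = 10.5, q = 7.5.
Δq = 7.5 − 3 = +4.5.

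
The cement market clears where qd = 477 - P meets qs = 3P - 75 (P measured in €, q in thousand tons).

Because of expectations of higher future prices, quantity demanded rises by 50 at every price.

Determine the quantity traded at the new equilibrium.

Before the shock: 477 - P = 3P - 75 ⇒ 552 = 4P ⇒ P = 138, q = 339.
After the shift, demand is qd = 527 - P and supply is qs = 3P - 75.
Clearing the new market: 527 - P = 3P - 75, so P = 150.5 and q = 376.5.

376.5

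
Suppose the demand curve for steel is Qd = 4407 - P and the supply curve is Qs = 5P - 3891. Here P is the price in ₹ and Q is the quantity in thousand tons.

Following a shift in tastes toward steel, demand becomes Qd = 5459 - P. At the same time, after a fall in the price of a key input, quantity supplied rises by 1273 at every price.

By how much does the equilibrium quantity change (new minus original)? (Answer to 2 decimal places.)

+1088.83

Solve the original market: 4407 - P = 5P - 3891, hence P = 1383 and Q = 3024.
The shock moves the curves to Qd = 5459 - P and Qs = 5P - 2618.
Equate the new curves: 5459 - P = 5P - 2618, giving 8077 = 6P, P = 8077/6 ≈ 1346.1667, Q = 24677/6 ≈ 4112.8333.
ΔQ = 4112.8333 − 3024 = +1088.83.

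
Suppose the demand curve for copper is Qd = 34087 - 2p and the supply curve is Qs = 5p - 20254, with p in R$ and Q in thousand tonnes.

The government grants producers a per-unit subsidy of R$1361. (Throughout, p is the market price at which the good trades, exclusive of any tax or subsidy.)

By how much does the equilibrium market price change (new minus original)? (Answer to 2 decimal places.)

Before the shock: 34087 - 2p = 5p - 20254 ⇒ 54341 = 7p ⇒ p = 7763, Q = 18561.
Since sellers receive the price plus the subsidy, the effective supply curve becomes Qs = 5p - 13449.
Equate the new curves: 34087 - 2p = 5p - 13449, giving 47536 = 7p, p = 47536/7 ≈ 6790.8571, Q = 143537/7 ≈ 20505.2857.
Δp = 6790.8571 − 7763 = -972.14.

-972.14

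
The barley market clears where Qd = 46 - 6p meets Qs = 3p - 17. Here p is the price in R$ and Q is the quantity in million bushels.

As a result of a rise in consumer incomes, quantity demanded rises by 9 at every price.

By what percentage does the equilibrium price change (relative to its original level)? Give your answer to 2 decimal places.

Initially, 46 - 6p = 3p - 17, so 63 = 9p and p = 7, Q = 4.
The shock moves the curves to Qd = 55 - 6p and Qs = 3p - 17.
Clearing the new market: 55 - 6p = 3p - 17, so p = 8 and Q = 7.
%Δp = (8 − 7) / 7 × 100 = +14.29%.

+14.29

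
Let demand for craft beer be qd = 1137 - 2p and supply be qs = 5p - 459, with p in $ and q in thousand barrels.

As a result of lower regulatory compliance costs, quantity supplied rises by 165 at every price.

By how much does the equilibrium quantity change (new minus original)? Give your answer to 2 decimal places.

Solve the original market: 1137 - 2p = 5p - 459, hence p = 228 and q = 681.
With the change applied: demand qd = 1137 - 2p, supply qs = 5p - 294.
New equilibrium: 1137 - 2p = 5p - 294 ⇒ 1431 = 7p ⇒ p = 1431/7 ≈ 204.4286, q = 5097/7 ≈ 728.1429.
Δq = 728.1429 − 681 = +47.14.

+47.14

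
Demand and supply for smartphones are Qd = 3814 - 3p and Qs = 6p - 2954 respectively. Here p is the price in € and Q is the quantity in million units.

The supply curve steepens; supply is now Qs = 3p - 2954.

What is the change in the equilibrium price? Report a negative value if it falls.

+376

Initially, 3814 - 3p = 6p - 2954, so 6768 = 9p and p = 752, Q = 1558.
The new curves are Qd = 3814 - 3p (demand) and Qs = 3p - 2954 (supply).
Clearing the new market: 3814 - 3p = 3p - 2954, so p = 1128 and Q = 430.
Δp = 1128 − 752 = +376.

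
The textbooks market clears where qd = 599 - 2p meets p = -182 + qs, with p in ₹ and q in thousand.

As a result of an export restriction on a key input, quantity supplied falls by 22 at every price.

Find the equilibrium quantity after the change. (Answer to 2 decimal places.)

306.33

Original equilibrium: 599 - 2p = p + 182 gives 417 = 3p, so p = 139 and q = 321.
With the change applied: demand qd = 599 - 2p, supply qs = p + 160.
Equate the new curves: 599 - 2p = p + 160, giving 439 = 3p, p = 439/3 ≈ 146.3333, q = 919/3 ≈ 306.3333.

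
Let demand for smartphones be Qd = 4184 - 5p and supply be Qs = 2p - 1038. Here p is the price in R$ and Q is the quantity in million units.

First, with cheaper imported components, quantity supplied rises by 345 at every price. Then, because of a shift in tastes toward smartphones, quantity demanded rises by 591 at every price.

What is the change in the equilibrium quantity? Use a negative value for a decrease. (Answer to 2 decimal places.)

+415.29

Original equilibrium: 4184 - 5p = 2p - 1038 gives 5222 = 7p, so p = 746 and Q = 454.
The shock moves the curves to Qd = 4775 - 5p and Qs = 2p - 693.
New equilibrium: 4775 - 5p = 2p - 693 ⇒ 5468 = 7p ⇒ p = 5468/7 ≈ 781.1429, Q = 6085/7 ≈ 869.2857.
ΔQ = 869.2857 − 454 = +415.29.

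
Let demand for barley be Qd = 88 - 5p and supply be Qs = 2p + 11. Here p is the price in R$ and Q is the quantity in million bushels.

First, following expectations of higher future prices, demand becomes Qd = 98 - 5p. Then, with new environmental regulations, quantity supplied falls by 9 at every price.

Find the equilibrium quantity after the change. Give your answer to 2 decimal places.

Solve the original market: 88 - 5p = 2p + 11, hence p = 11 and Q = 33.
With the change applied: demand Qd = 98 - 5p, supply Qs = 2p + 2.
Setting them equal: 98 - 5p = 2p + 2 → 96 = 7p, so p = 96/7 ≈ 13.7143 and Q = 206/7 ≈ 29.4286.

29.43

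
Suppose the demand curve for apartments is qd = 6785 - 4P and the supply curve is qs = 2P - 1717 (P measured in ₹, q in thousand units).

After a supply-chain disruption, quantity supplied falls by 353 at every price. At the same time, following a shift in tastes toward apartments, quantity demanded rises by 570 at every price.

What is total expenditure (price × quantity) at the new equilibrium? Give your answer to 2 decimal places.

Original equilibrium: 6785 - 4P = 2P - 1717 gives 8502 = 6P, so P = 1417 and q = 1117.
After the shift, demand is qd = 7355 - 4P and supply is qs = 2P - 2070.
New equilibrium: 7355 - 4P = 2P - 2070 ⇒ 9425 = 6P ⇒ P = 9425/6 ≈ 1570.8333, q = 3215/3 ≈ 1071.6667.
New expenditure = 1570.8333 × 1071.6667 = 1683409.72.

1683409.72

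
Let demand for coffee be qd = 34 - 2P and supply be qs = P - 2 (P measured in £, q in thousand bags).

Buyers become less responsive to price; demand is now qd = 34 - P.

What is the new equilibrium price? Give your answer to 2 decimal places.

Before the shock: 34 - 2P = P - 2 ⇒ 36 = 3P ⇒ P = 12, q = 10.
With the change applied: demand qd = 34 - P, supply qs = P - 2.
Clearing the new market: 34 - P = P - 2, so P = 18 and q = 16.

18.00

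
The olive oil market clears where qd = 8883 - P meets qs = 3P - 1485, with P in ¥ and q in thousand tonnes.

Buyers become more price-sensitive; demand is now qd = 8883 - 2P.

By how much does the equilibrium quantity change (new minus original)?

-1555.2

Solve the original market: 8883 - P = 3P - 1485, hence P = 2592 and q = 6291.
The new curves are qd = 8883 - 2P (demand) and qs = 3P - 1485 (supply).
New equilibrium: 8883 - 2P = 3P - 1485 ⇒ 10368 = 5P ⇒ P = 2073.6, q = 4735.8.
Δq = 4735.8 − 6291 = -1555.2.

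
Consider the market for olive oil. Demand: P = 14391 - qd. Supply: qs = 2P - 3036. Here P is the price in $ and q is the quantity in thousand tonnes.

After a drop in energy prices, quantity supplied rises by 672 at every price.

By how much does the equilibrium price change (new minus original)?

-224

Initially, 14391 - P = 2P - 3036, so 17427 = 3P and P = 5809, q = 8582.
After the shift, demand is qd = 14391 - P and supply is qs = 2P - 2364.
Setting them equal: 14391 - P = 2P - 2364 → 16755 = 3P, so P = 5585 and q = 8806.
ΔP = 5585 − 5809 = -224.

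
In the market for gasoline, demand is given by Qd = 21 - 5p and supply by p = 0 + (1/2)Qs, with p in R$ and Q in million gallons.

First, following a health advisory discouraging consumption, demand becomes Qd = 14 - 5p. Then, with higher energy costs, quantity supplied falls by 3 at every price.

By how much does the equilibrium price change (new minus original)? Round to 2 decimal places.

Before the shock: 21 - 5p = 2p ⇒ 21 = 7p ⇒ p = 3, Q = 6.
The new curves are Qd = 14 - 5p (demand) and Qs = 2p - 3 (supply).
New equilibrium: 14 - 5p = 2p - 3 ⇒ 17 = 7p ⇒ p = 17/7 ≈ 2.4286, Q = 13/7 ≈ 1.8571.
Δp = 2.4286 − 3 = -0.57.

-0.57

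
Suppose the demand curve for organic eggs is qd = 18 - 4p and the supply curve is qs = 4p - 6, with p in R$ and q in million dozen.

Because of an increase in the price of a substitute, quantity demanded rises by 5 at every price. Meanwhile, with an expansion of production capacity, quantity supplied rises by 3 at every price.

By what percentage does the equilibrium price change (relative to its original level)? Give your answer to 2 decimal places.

Initially, 18 - 4p = 4p - 6, so 24 = 8p and p = 3, q = 6.
After the shift, demand is qd = 23 - 4p and supply is qs = 4p - 3.
Equate the new curves: 23 - 4p = 4p - 3, giving 26 = 8p, p = 3.25, q = 10.
%Δp = (3.25 − 3) / 3 × 100 = +8.33%.

+8.33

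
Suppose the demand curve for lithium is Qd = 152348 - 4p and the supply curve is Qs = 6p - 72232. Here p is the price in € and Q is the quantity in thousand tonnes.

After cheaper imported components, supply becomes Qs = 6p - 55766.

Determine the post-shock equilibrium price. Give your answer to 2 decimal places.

20811.40

Initially, 152348 - 4p = 6p - 72232, so 224580 = 10p and p = 22458, Q = 62516.
With the change applied: demand Qd = 152348 - 4p, supply Qs = 6p - 55766.
Equate the new curves: 152348 - 4p = 6p - 55766, giving 208114 = 10p, p = 20811.4, Q = 69102.4.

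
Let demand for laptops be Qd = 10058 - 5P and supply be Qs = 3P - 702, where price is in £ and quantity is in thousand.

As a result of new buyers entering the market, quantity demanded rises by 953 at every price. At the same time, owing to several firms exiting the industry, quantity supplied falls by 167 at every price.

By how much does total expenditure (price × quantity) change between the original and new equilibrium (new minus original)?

+842325

Solve the original market: 10058 - 5P = 3P - 702, hence P = 1345 and Q = 3333.
After the shift, demand is Qd = 11011 - 5P and supply is Qs = 3P - 869.
Equate the new curves: 11011 - 5P = 3P - 869, giving 11880 = 8P, P = 1485, Q = 3586.
Expenditure moves from 1345×3333 = 4482885 to 1485×3586 = 5325210; change = +842325.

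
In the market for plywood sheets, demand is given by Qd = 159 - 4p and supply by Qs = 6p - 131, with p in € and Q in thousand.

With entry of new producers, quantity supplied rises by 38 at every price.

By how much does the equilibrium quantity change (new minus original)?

+15.2

Before the shock: 159 - 4p = 6p - 131 ⇒ 290 = 10p ⇒ p = 29, Q = 43.
After the shift, demand is Qd = 159 - 4p and supply is Qs = 6p - 93.
Setting them equal: 159 - 4p = 6p - 93 → 252 = 10p, so p = 25.2 and Q = 58.2.
ΔQ = 58.2 − 43 = +15.2.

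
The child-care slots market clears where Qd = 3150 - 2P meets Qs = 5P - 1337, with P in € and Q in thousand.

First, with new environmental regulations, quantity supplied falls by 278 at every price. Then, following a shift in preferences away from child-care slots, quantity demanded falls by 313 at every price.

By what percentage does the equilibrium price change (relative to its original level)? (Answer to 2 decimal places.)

Initially, 3150 - 2P = 5P - 1337, so 4487 = 7P and P = 641, Q = 1868.
The shock moves the curves to Qd = 2837 - 2P and Qs = 5P - 1615.
Clearing the new market: 2837 - 2P = 5P - 1615, so P = 636 and Q = 1565.
%ΔP = (636 − 641) / 641 × 100 = -0.78%.

-0.78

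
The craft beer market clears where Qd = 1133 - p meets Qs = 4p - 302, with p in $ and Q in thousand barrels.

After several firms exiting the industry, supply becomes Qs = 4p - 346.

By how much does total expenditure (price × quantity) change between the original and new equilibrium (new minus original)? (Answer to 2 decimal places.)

Before the shock: 1133 - p = 4p - 302 ⇒ 1435 = 5p ⇒ p = 287, Q = 846.
With the change applied: demand Qd = 1133 - p, supply Qs = 4p - 346.
Clearing the new market: 1133 - p = 4p - 346, so p = 295.8 and Q = 837.2.
Expenditure moves from 287×846 = 242802 to 295.8×837.2 = 247643.76; change = +4841.76.

+4841.76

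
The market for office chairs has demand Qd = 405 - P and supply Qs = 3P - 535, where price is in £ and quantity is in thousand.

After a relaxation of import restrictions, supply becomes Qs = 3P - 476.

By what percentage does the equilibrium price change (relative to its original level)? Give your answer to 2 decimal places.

Solve the original market: 405 - P = 3P - 535, hence P = 235 and Q = 170.
The new curves are Qd = 405 - P (demand) and Qs = 3P - 476 (supply).
Equate the new curves: 405 - P = 3P - 476, giving 881 = 4P, P = 220.25, Q = 184.75.
%ΔP = (220.25 − 235) / 235 × 100 = -6.28%.

-6.28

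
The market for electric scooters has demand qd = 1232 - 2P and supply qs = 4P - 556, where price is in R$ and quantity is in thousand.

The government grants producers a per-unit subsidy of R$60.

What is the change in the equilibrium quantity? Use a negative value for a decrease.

Before the shock: 1232 - 2P = 4P - 556 ⇒ 1788 = 6P ⇒ P = 298, q = 636.
Since sellers receive the price plus the subsidy, the effective supply curve becomes qs = 4P - 316.
Clearing the new market: 1232 - 2P = 4P - 316, so P = 258 and q = 716.
Δq = 716 − 636 = +80.

+80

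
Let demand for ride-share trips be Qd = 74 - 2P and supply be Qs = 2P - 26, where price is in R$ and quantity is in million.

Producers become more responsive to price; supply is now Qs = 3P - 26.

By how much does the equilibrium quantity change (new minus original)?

+10

Solve the original market: 74 - 2P = 2P - 26, hence P = 25 and Q = 24.
After the shift, demand is Qd = 74 - 2P and supply is Qs = 3P - 26.
New equilibrium: 74 - 2P = 3P - 26 ⇒ 100 = 5P ⇒ P = 20, Q = 34.
ΔQ = 34 − 24 = +10.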